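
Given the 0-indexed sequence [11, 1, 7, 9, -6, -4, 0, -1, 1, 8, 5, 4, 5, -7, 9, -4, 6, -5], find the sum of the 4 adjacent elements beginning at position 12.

Elements at indices 12..15: 5, -7, 9, -4
sum(5, -7, 9, -4) = 3

3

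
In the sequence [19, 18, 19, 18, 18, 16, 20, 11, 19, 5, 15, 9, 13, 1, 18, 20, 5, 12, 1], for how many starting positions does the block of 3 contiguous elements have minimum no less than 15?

19 18 19 → min 18  ≥ 15 ✓
18 19 18 → min 18  ≥ 15 ✓
19 18 18 → min 18  ≥ 15 ✓
18 18 16 → min 16  ≥ 15 ✓
18 16 20 → min 16  ≥ 15 ✓
16 20 11 → min 11
20 11 19 → min 11
11 19 5 → min 5
19 5 15 → min 5
5 15 9 → min 5
15 9 13 → min 9
9 13 1 → min 1
13 1 18 → min 1
1 18 20 → min 1
18 20 5 → min 5
20 5 12 → min 5
5 12 1 → min 1
5 windows satisfy the condition.

5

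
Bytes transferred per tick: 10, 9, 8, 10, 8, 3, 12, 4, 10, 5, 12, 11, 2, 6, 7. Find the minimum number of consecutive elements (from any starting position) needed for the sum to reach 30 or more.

add 10: running sum 10 < 30
add 9: running sum 19 < 30
add 8: running sum 27 < 30
end 3: [10, 9, 8, 10] sum 37, len 4
end 4: [9, 8, 10, 8] sum 35, len 4
end 5: [9, 8, 10, 8, 3] sum 38, len 5
end 6: [10, 8, 3, 12] sum 33, len 4
end 7: [10, 8, 3, 12, 4] sum 37, len 5
end 8: [8, 3, 12, 4, 10] sum 37, len 5
end 9: [12, 4, 10, 5] sum 31, len 4
end 10: [4, 10, 5, 12] sum 31, len 4
end 11: [10, 5, 12, 11] sum 38, len 4
end 12: [5, 12, 11, 2] sum 30, len 4
end 13: [12, 11, 2, 6] sum 31, len 4
end 14: [12, 11, 2, 6, 7] sum 38, len 5
Shortest qualifying length: 4.

4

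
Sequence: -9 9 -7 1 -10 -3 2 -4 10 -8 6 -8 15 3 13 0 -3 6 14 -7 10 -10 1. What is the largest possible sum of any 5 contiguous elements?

Window sums for each of the 19 positions:
(-9, 9, -7, 1, -10) → sum -16
(9, -7, 1, -10, -3) → sum -10
(-7, 1, -10, -3, 2) → sum -17
(1, -10, -3, 2, -4) → sum -14
(-10, -3, 2, -4, 10) → sum -5
(-3, 2, -4, 10, -8) → sum -3
(2, -4, 10, -8, 6) → sum 6
(-4, 10, -8, 6, -8) → sum -4
(10, -8, 6, -8, 15) → sum 15
(-8, 6, -8, 15, 3) → sum 8
(6, -8, 15, 3, 13) → sum 29
(-8, 15, 3, 13, 0) → sum 23
(15, 3, 13, 0, -3) → sum 28
(3, 13, 0, -3, 6) → sum 19
(13, 0, -3, 6, 14) → sum 30
(0, -3, 6, 14, -7) → sum 10
(-3, 6, 14, -7, 10) → sum 20
(6, 14, -7, 10, -10) → sum 13
(14, -7, 10, -10, 1) → sum 8
Largest of these is 30.

30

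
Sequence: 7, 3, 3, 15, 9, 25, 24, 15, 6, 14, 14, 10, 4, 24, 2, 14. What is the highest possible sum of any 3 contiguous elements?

64

(7, 3, 3) → sum 13
(3, 3, 15) → sum 21
(3, 15, 9) → sum 27
(15, 9, 25) → sum 49
(9, 25, 24) → sum 58
(25, 24, 15) → sum 64
(24, 15, 6) → sum 45
(15, 6, 14) → sum 35
(6, 14, 14) → sum 34
(14, 14, 10) → sum 38
(14, 10, 4) → sum 28
(10, 4, 24) → sum 38
(4, 24, 2) → sum 30
(24, 2, 14) → sum 40
Highest of these is 64.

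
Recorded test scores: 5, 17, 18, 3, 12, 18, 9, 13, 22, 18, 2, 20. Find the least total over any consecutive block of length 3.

33

(5, 17, 18) → sum 40
(17, 18, 3) → sum 38
(18, 3, 12) → sum 33
(3, 12, 18) → sum 33
(12, 18, 9) → sum 39
(18, 9, 13) → sum 40
(9, 13, 22) → sum 44
(13, 22, 18) → sum 53
(22, 18, 2) → sum 42
(18, 2, 20) → sum 40
Least of these is 33.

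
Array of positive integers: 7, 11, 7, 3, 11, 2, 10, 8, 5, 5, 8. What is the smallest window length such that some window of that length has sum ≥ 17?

2

add 7: running sum 7 < 17
end 1: [7, 11] sum 18, len 2
end 2: [11, 7] sum 18, len 2
end 3: [11, 7, 3] sum 21, len 3
end 4: [7, 3, 11] sum 21, len 3
end 5: [7, 3, 11, 2] sum 23, len 4
end 6: [11, 2, 10] sum 23, len 3
end 7: [10, 8] sum 18, len 2
end 8: [10, 8, 5] sum 23, len 3
end 9: [8, 5, 5] sum 18, len 3
end 10: [5, 5, 8] sum 18, len 3
Shortest qualifying length: 2.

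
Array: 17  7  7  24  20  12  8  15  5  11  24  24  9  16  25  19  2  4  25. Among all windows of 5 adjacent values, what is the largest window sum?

Each size-5 window and its sum:
(17, 7, 7, 24, 20) → sum 75
(7, 7, 24, 20, 12) → sum 70
(7, 24, 20, 12, 8) → sum 71
(24, 20, 12, 8, 15) → sum 79
(20, 12, 8, 15, 5) → sum 60
(12, 8, 15, 5, 11) → sum 51
(8, 15, 5, 11, 24) → sum 63
(15, 5, 11, 24, 24) → sum 79
(5, 11, 24, 24, 9) → sum 73
(11, 24, 24, 9, 16) → sum 84
(24, 24, 9, 16, 25) → sum 98
(24, 9, 16, 25, 19) → sum 93
(9, 16, 25, 19, 2) → sum 71
(16, 25, 19, 2, 4) → sum 66
(25, 19, 2, 4, 25) → sum 75
Largest of these is 98.

98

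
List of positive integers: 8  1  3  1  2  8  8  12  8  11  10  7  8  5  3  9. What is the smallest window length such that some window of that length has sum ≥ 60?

7

Extend right; whenever the sum reaches 60, record the length and shrink from the left:
add 8: running sum 8 < 60
add 1: running sum 9 < 60
add 3: running sum 12 < 60
add 1: running sum 13 < 60
add 2: running sum 15 < 60
add 8: running sum 23 < 60
add 8: running sum 31 < 60
add 12: running sum 43 < 60
add 8: running sum 51 < 60
add 11: shortest ending here [8, 1, 3, 1, 2, 8, 8, 12, 8, 11] sum 62, len 10
add 10: shortest ending here [1, 2, 8, 8, 12, 8, 11, 10] sum 60, len 8
add 7: shortest ending here [8, 8, 12, 8, 11, 10, 7] sum 64, len 7
add 8: shortest ending here [8, 12, 8, 11, 10, 7, 8] sum 64, len 7
add 5: shortest ending here [12, 8, 11, 10, 7, 8, 5] sum 61, len 7
add 3: shortest ending here [12, 8, 11, 10, 7, 8, 5, 3] sum 64, len 8
add 9: shortest ending here [8, 11, 10, 7, 8, 5, 3, 9] sum 61, len 8
Shortest qualifying length: 7.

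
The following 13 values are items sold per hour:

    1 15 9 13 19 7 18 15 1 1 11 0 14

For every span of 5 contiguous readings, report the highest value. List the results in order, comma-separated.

19, 19, 19, 19, 19, 18, 18, 15, 14

Sliding a size-5 window across the 13 values:
1 15 9 13 19 → max 19
15 9 13 19 7 → max 19
9 13 19 7 18 → max 19
13 19 7 18 15 → max 19
19 7 18 15 1 → max 19
7 18 15 1 1 → max 18
18 15 1 1 11 → max 18
15 1 1 11 0 → max 15
1 1 11 0 14 → max 14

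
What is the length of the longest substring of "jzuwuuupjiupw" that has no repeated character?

[j] len 1
[j, z] len 2
[j, z, u] len 3
[j, z, u, w] len 4
[w, u] len 2
[u] len 1
[u] len 1
[u, p] len 2
[u, p, j] len 3
[u, p, j, i] len 4
[p, j, i, u] len 4
[j, i, u, p] len 4
[j, i, u, p, w] len 5
Longest all-distinct length: 5.

5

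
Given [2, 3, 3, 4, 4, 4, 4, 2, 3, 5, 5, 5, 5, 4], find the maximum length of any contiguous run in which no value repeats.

add 2: [2] len 1
add 3: [2, 3] len 2
add 3 (repeat 3, move left end past it): [3] len 1
add 4: [3, 4] len 2
add 4 (repeat 4, move left end past it): [4] len 1
add 4 (repeat 4, move left end past it): [4] len 1
add 4 (repeat 4, move left end past it): [4] len 1
add 2: [4, 2] len 2
add 3: [4, 2, 3] len 3
add 5: [4, 2, 3, 5] len 4
add 5 (repeat 5, move left end past it): [5] len 1
add 5 (repeat 5, move left end past it): [5] len 1
add 5 (repeat 5, move left end past it): [5] len 1
add 4: [5, 4] len 2
Longest all-distinct length: 4.

4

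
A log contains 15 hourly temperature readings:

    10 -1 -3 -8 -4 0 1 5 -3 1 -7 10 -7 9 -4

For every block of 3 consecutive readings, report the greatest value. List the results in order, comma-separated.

10, -1, -3, 0, 1, 5, 5, 5, 1, 10, 10, 10, 9

[10, -1, -3] → max 10
[-1, -3, -8] → max -1
[-3, -8, -4] → max -3
[-8, -4, 0] → max 0
[-4, 0, 1] → max 1
[0, 1, 5] → max 5
[1, 5, -3] → max 5
[5, -3, 1] → max 5
[-3, 1, -7] → max 1
[1, -7, 10] → max 10
[-7, 10, -7] → max 10
[10, -7, 9] → max 10
[-7, 9, -4] → max 9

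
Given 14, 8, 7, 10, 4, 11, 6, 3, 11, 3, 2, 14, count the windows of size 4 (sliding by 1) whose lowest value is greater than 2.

7

14 8 7 10 → min 7  > 2 ✓
8 7 10 4 → min 4  > 2 ✓
7 10 4 11 → min 4  > 2 ✓
10 4 11 6 → min 4  > 2 ✓
4 11 6 3 → min 3  > 2 ✓
11 6 3 11 → min 3  > 2 ✓
6 3 11 3 → min 3  > 2 ✓
3 11 3 2 → min 2
11 3 2 14 → min 2
7 windows satisfy the condition.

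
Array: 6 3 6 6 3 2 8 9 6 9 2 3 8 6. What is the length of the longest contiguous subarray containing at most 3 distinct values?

add 6: window [6] (1 distinct), len 1
add 3: window [6, 3] (2 distinct), len 2
add 6: window [6, 3, 6] (2 distinct), len 3
add 6: window [6, 3, 6, 6] (2 distinct), len 4
add 3: window [6, 3, 6, 6, 3] (2 distinct), len 5
add 2: window [6, 3, 6, 6, 3, 2] (3 distinct), len 6
add 8: window [3, 2, 8] (3 distinct), len 3
add 9: window [2, 8, 9] (3 distinct), len 3
add 6: window [8, 9, 6] (3 distinct), len 3
add 9: window [8, 9, 6, 9] (3 distinct), len 4
add 2: window [9, 6, 9, 2] (3 distinct), len 4
add 3: window [9, 2, 3] (3 distinct), len 3
add 8: window [2, 3, 8] (3 distinct), len 3
add 6: window [3, 8, 6] (3 distinct), len 3
Longest length with ≤3 distinct: 6.

6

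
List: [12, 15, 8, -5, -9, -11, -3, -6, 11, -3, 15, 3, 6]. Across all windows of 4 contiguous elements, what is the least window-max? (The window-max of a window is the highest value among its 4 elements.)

-3

(12, 15, 8, -5) → max 15
(15, 8, -5, -9) → max 15
(8, -5, -9, -11) → max 8
(-5, -9, -11, -3) → max -3
(-9, -11, -3, -6) → max -3
(-11, -3, -6, 11) → max 11
(-3, -6, 11, -3) → max 11
(-6, 11, -3, 15) → max 15
(11, -3, 15, 3) → max 15
(-3, 15, 3, 6) → max 15
Least of these is -3.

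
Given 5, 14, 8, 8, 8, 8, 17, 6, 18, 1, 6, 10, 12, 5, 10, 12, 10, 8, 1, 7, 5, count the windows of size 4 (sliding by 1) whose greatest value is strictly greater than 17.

(5, 14, 8, 8) → max 14
(14, 8, 8, 8) → max 14
(8, 8, 8, 8) → max 8
(8, 8, 8, 17) → max 17
(8, 8, 17, 6) → max 17
(8, 17, 6, 18) → max 18  > 17 ✓
(17, 6, 18, 1) → max 18  > 17 ✓
(6, 18, 1, 6) → max 18  > 17 ✓
(18, 1, 6, 10) → max 18  > 17 ✓
(1, 6, 10, 12) → max 12
(6, 10, 12, 5) → max 12
(10, 12, 5, 10) → max 12
(12, 5, 10, 12) → max 12
(5, 10, 12, 10) → max 12
(10, 12, 10, 8) → max 12
(12, 10, 8, 1) → max 12
(10, 8, 1, 7) → max 10
(8, 1, 7, 5) → max 8
4 windows satisfy the condition.

4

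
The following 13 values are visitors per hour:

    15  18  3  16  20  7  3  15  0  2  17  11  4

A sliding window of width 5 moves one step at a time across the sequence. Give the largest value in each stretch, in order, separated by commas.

[15, 18, 3, 16, 20] → max 20
[18, 3, 16, 20, 7] → max 20
[3, 16, 20, 7, 3] → max 20
[16, 20, 7, 3, 15] → max 20
[20, 7, 3, 15, 0] → max 20
[7, 3, 15, 0, 2] → max 15
[3, 15, 0, 2, 17] → max 17
[15, 0, 2, 17, 11] → max 17
[0, 2, 17, 11, 4] → max 17

20, 20, 20, 20, 20, 15, 17, 17, 17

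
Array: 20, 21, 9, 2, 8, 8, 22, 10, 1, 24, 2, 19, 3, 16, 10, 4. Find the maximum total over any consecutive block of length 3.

20 21 9 → sum 50
21 9 2 → sum 32
9 2 8 → sum 19
2 8 8 → sum 18
8 8 22 → sum 38
8 22 10 → sum 40
22 10 1 → sum 33
10 1 24 → sum 35
1 24 2 → sum 27
24 2 19 → sum 45
2 19 3 → sum 24
19 3 16 → sum 38
3 16 10 → sum 29
16 10 4 → sum 30
Maximum of these is 50.

50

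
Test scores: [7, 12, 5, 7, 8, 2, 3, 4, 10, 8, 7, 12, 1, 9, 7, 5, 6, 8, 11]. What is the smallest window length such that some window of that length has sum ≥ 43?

6

add 7: running sum 7 < 43
add 12: running sum 19 < 43
add 5: running sum 24 < 43
add 7: running sum 31 < 43
add 8: running sum 39 < 43
add 2: running sum 41 < 43
add 3: shortest ending here [7, 12, 5, 7, 8, 2, 3] sum 44, len 7
add 4: shortest ending here [7, 12, 5, 7, 8, 2, 3, 4] sum 48, len 8
add 10: shortest ending here [12, 5, 7, 8, 2, 3, 4, 10] sum 51, len 8
add 8: shortest ending here [5, 7, 8, 2, 3, 4, 10, 8] sum 47, len 8
add 7: shortest ending here [7, 8, 2, 3, 4, 10, 8, 7] sum 49, len 8
add 12: shortest ending here [3, 4, 10, 8, 7, 12] sum 44, len 6
add 1: shortest ending here [3, 4, 10, 8, 7, 12, 1] sum 45, len 7
add 9: shortest ending here [10, 8, 7, 12, 1, 9] sum 47, len 6
add 7: shortest ending here [8, 7, 12, 1, 9, 7] sum 44, len 6
add 5: shortest ending here [8, 7, 12, 1, 9, 7, 5] sum 49, len 7
add 6: shortest ending here [7, 12, 1, 9, 7, 5, 6] sum 47, len 7
add 8: shortest ending here [12, 1, 9, 7, 5, 6, 8] sum 48, len 7
add 11: shortest ending here [9, 7, 5, 6, 8, 11] sum 46, len 6
Shortest qualifying length: 6.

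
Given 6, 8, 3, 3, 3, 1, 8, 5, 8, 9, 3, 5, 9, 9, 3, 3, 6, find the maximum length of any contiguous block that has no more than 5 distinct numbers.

15

Extend right; when distinct count exceeds 5, shrink from the left:
add 6: window [6] (1 distinct), len 1
add 8: window [6, 8] (2 distinct), len 2
add 3: window [6, 8, 3] (3 distinct), len 3
add 3: window [6, 8, 3, 3] (3 distinct), len 4
add 3: window [6, 8, 3, 3, 3] (3 distinct), len 5
add 1: window [6, 8, 3, 3, 3, 1] (4 distinct), len 6
add 8: window [6, 8, 3, 3, 3, 1, 8] (4 distinct), len 7
add 5: window [6, 8, 3, 3, 3, 1, 8, 5] (5 distinct), len 8
add 8: window [6, 8, 3, 3, 3, 1, 8, 5, 8] (5 distinct), len 9
add 9: window [8, 3, 3, 3, 1, 8, 5, 8, 9] (5 distinct), len 9
add 3: window [8, 3, 3, 3, 1, 8, 5, 8, 9, 3] (5 distinct), len 10
add 5: window [8, 3, 3, 3, 1, 8, 5, 8, 9, 3, 5] (5 distinct), len 11
add 9: window [8, 3, 3, 3, 1, 8, 5, 8, 9, 3, 5, 9] (5 distinct), len 12
add 9: window [8, 3, 3, 3, 1, 8, 5, 8, 9, 3, 5, 9, 9] (5 distinct), len 13
add 3: window [8, 3, 3, 3, 1, 8, 5, 8, 9, 3, 5, 9, 9, 3] (5 distinct), len 14
add 3: window [8, 3, 3, 3, 1, 8, 5, 8, 9, 3, 5, 9, 9, 3, 3] (5 distinct), len 15
add 6: window [8, 5, 8, 9, 3, 5, 9, 9, 3, 3, 6] (5 distinct), len 11
Longest length with ≤5 distinct: 15.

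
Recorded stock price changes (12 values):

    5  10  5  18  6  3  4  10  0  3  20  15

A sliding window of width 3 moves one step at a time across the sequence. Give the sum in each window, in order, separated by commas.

20, 33, 29, 27, 13, 17, 14, 13, 23, 38

Sliding a size-3 window across the 12 values:
5 10 5 → sum 20
10 5 18 → sum 33
5 18 6 → sum 29
18 6 3 → sum 27
6 3 4 → sum 13
3 4 10 → sum 17
4 10 0 → sum 14
10 0 3 → sum 13
0 3 20 → sum 23
3 20 15 → sum 38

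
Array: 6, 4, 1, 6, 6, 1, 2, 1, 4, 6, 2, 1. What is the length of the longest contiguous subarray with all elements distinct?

add 6: [6] len 1
add 4: [6, 4] len 2
add 1: [6, 4, 1] len 3
add 6 (repeat 6, move left end past it): [4, 1, 6] len 3
add 6 (repeat 6, move left end past it): [6] len 1
add 1: [6, 1] len 2
add 2: [6, 1, 2] len 3
add 1 (repeat 1, move left end past it): [2, 1] len 2
add 4: [2, 1, 4] len 3
add 6: [2, 1, 4, 6] len 4
add 2 (repeat 2, move left end past it): [1, 4, 6, 2] len 4
add 1 (repeat 1, move left end past it): [4, 6, 2, 1] len 4
Longest all-distinct length: 4.

4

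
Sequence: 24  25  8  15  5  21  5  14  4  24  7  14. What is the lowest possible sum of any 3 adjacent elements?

23

24 25 8 → sum 57
25 8 15 → sum 48
8 15 5 → sum 28
15 5 21 → sum 41
5 21 5 → sum 31
21 5 14 → sum 40
5 14 4 → sum 23
14 4 24 → sum 42
4 24 7 → sum 35
24 7 14 → sum 45
Lowest of these is 23.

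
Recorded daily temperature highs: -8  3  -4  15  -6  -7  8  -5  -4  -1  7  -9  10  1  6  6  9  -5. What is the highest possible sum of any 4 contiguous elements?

Window sums for each of the 15 positions:
(-8, 3, -4, 15) → sum 6
(3, -4, 15, -6) → sum 8
(-4, 15, -6, -7) → sum -2
(15, -6, -7, 8) → sum 10
(-6, -7, 8, -5) → sum -10
(-7, 8, -5, -4) → sum -8
(8, -5, -4, -1) → sum -2
(-5, -4, -1, 7) → sum -3
(-4, -1, 7, -9) → sum -7
(-1, 7, -9, 10) → sum 7
(7, -9, 10, 1) → sum 9
(-9, 10, 1, 6) → sum 8
(10, 1, 6, 6) → sum 23
(1, 6, 6, 9) → sum 22
(6, 6, 9, -5) → sum 16
Highest of these is 23.

23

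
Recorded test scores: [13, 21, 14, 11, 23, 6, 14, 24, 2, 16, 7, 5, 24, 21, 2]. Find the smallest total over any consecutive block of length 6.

(13, 21, 14, 11, 23, 6) → sum 88
(21, 14, 11, 23, 6, 14) → sum 89
(14, 11, 23, 6, 14, 24) → sum 92
(11, 23, 6, 14, 24, 2) → sum 80
(23, 6, 14, 24, 2, 16) → sum 85
(6, 14, 24, 2, 16, 7) → sum 69
(14, 24, 2, 16, 7, 5) → sum 68
(24, 2, 16, 7, 5, 24) → sum 78
(2, 16, 7, 5, 24, 21) → sum 75
(16, 7, 5, 24, 21, 2) → sum 75
Smallest of these is 68.

68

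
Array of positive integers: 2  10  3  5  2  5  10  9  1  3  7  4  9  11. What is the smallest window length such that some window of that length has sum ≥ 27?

Extend right; whenever the sum reaches 27, record the length and shrink from the left:
add 2: running sum 2 < 27
add 10: running sum 12 < 27
add 3: running sum 15 < 27
add 5: running sum 20 < 27
add 2: running sum 22 < 27
add 5: shortest ending here [2, 10, 3, 5, 2, 5] sum 27, len 6
add 10: shortest ending here [10, 3, 5, 2, 5, 10] sum 35, len 6
add 9: shortest ending here [5, 2, 5, 10, 9] sum 31, len 5
add 1: shortest ending here [2, 5, 10, 9, 1] sum 27, len 5
add 3: shortest ending here [5, 10, 9, 1, 3] sum 28, len 5
add 7: shortest ending here [10, 9, 1, 3, 7] sum 30, len 5
add 4: shortest ending here [10, 9, 1, 3, 7, 4] sum 34, len 6
add 9: shortest ending here [9, 1, 3, 7, 4, 9] sum 33, len 6
add 11: shortest ending here [7, 4, 9, 11] sum 31, len 4
Shortest qualifying length: 4.

4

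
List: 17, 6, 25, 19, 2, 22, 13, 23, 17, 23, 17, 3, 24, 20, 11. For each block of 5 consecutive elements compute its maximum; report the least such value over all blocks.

23

Window maxs for each of the 11 positions:
17 6 25 19 2 → max 25
6 25 19 2 22 → max 25
25 19 2 22 13 → max 25
19 2 22 13 23 → max 23
2 22 13 23 17 → max 23
22 13 23 17 23 → max 23
13 23 17 23 17 → max 23
23 17 23 17 3 → max 23
17 23 17 3 24 → max 24
23 17 3 24 20 → max 24
17 3 24 20 11 → max 24
Least of these is 23.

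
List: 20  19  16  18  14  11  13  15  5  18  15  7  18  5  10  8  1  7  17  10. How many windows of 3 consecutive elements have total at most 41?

14

(20, 19, 16) → sum 55
(19, 16, 18) → sum 53
(16, 18, 14) → sum 48
(18, 14, 11) → sum 43
(14, 11, 13) → sum 38  ≤ 41 ✓
(11, 13, 15) → sum 39  ≤ 41 ✓
(13, 15, 5) → sum 33  ≤ 41 ✓
(15, 5, 18) → sum 38  ≤ 41 ✓
(5, 18, 15) → sum 38  ≤ 41 ✓
(18, 15, 7) → sum 40  ≤ 41 ✓
(15, 7, 18) → sum 40  ≤ 41 ✓
(7, 18, 5) → sum 30  ≤ 41 ✓
(18, 5, 10) → sum 33  ≤ 41 ✓
(5, 10, 8) → sum 23  ≤ 41 ✓
(10, 8, 1) → sum 19  ≤ 41 ✓
(8, 1, 7) → sum 16  ≤ 41 ✓
(1, 7, 17) → sum 25  ≤ 41 ✓
(7, 17, 10) → sum 34  ≤ 41 ✓
14 windows satisfy the condition.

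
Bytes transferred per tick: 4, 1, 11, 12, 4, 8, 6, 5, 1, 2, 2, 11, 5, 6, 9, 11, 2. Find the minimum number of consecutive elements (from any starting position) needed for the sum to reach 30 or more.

4

add 4: running sum 4 < 30
add 1: running sum 5 < 30
add 11: running sum 16 < 30
add 12: running sum 28 < 30
add 4: shortest ending here [4, 1, 11, 12, 4] sum 32, len 5
add 8: shortest ending here [11, 12, 4, 8] sum 35, len 4
add 6: shortest ending here [12, 4, 8, 6] sum 30, len 4
add 5: shortest ending here [12, 4, 8, 6, 5] sum 35, len 5
add 1: shortest ending here [12, 4, 8, 6, 5, 1] sum 36, len 6
add 2: shortest ending here [12, 4, 8, 6, 5, 1, 2] sum 38, len 7
add 2: shortest ending here [12, 4, 8, 6, 5, 1, 2, 2] sum 40, len 8
add 11: shortest ending here [8, 6, 5, 1, 2, 2, 11] sum 35, len 7
add 5: shortest ending here [6, 5, 1, 2, 2, 11, 5] sum 32, len 7
add 6: shortest ending here [5, 1, 2, 2, 11, 5, 6] sum 32, len 7
add 9: shortest ending here [11, 5, 6, 9] sum 31, len 4
add 11: shortest ending here [5, 6, 9, 11] sum 31, len 4
add 2: shortest ending here [5, 6, 9, 11, 2] sum 33, len 5
Shortest qualifying length: 4.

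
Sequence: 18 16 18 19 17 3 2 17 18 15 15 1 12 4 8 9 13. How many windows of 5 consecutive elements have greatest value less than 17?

4

[18, 16, 18, 19, 17] → max 19
[16, 18, 19, 17, 3] → max 19
[18, 19, 17, 3, 2] → max 19
[19, 17, 3, 2, 17] → max 19
[17, 3, 2, 17, 18] → max 18
[3, 2, 17, 18, 15] → max 18
[2, 17, 18, 15, 15] → max 18
[17, 18, 15, 15, 1] → max 18
[18, 15, 15, 1, 12] → max 18
[15, 15, 1, 12, 4] → max 15  < 17 ✓
[15, 1, 12, 4, 8] → max 15  < 17 ✓
[1, 12, 4, 8, 9] → max 12  < 17 ✓
[12, 4, 8, 9, 13] → max 13  < 17 ✓
4 windows satisfy the condition.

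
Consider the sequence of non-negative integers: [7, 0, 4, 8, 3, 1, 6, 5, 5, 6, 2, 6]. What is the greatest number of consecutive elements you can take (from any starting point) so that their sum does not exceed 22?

add 7: [7] sum 7, len 1
add 0: [7, 0] sum 7, len 2
add 4: [7, 0, 4] sum 11, len 3
add 8: [7, 0, 4, 8] sum 19, len 4
add 3: [7, 0, 4, 8, 3] sum 22, len 5
add 1: [0, 4, 8, 3, 1] sum 16, len 5
add 6: [0, 4, 8, 3, 1, 6] sum 22, len 6
add 5: [3, 1, 6, 5] sum 15, len 4
add 5: [3, 1, 6, 5, 5] sum 20, len 5
add 6: [6, 5, 5, 6] sum 22, len 4
add 2: [5, 5, 6, 2] sum 18, len 4
add 6: [5, 6, 2, 6] sum 19, len 4
Longest length seen: 6.

6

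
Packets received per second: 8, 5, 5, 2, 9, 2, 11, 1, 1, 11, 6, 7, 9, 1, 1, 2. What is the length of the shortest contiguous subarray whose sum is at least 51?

9

add 8: running sum 8 < 51
add 5: running sum 13 < 51
add 5: running sum 18 < 51
add 2: running sum 20 < 51
add 9: running sum 29 < 51
add 2: running sum 31 < 51
add 11: running sum 42 < 51
add 1: running sum 43 < 51
add 1: running sum 44 < 51
add 11: shortest ending here [8, 5, 5, 2, 9, 2, 11, 1, 1, 11] sum 55, len 10
add 6: shortest ending here [5, 5, 2, 9, 2, 11, 1, 1, 11, 6] sum 53, len 10
add 7: shortest ending here [5, 2, 9, 2, 11, 1, 1, 11, 6, 7] sum 55, len 10
add 9: shortest ending here [9, 2, 11, 1, 1, 11, 6, 7, 9] sum 57, len 9
add 1: shortest ending here [9, 2, 11, 1, 1, 11, 6, 7, 9, 1] sum 58, len 10
add 1: shortest ending here [9, 2, 11, 1, 1, 11, 6, 7, 9, 1, 1] sum 59, len 11
add 2: shortest ending here [2, 11, 1, 1, 11, 6, 7, 9, 1, 1, 2] sum 52, len 11
Shortest qualifying length: 9.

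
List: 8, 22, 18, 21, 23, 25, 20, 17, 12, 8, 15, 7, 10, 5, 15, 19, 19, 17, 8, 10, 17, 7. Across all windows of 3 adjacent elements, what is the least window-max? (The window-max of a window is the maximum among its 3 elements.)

10

Window maxs for each of the 20 positions:
8 22 18 → max 22
22 18 21 → max 22
18 21 23 → max 23
21 23 25 → max 25
23 25 20 → max 25
25 20 17 → max 25
20 17 12 → max 20
17 12 8 → max 17
12 8 15 → max 15
8 15 7 → max 15
15 7 10 → max 15
7 10 5 → max 10
10 5 15 → max 15
5 15 19 → max 19
15 19 19 → max 19
19 19 17 → max 19
19 17 8 → max 19
17 8 10 → max 17
8 10 17 → max 17
10 17 7 → max 17
Least of these is 10.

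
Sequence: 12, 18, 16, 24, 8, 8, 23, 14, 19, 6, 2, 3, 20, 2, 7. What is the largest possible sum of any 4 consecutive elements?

70

[12, 18, 16, 24] → sum 70
[18, 16, 24, 8] → sum 66
[16, 24, 8, 8] → sum 56
[24, 8, 8, 23] → sum 63
[8, 8, 23, 14] → sum 53
[8, 23, 14, 19] → sum 64
[23, 14, 19, 6] → sum 62
[14, 19, 6, 2] → sum 41
[19, 6, 2, 3] → sum 30
[6, 2, 3, 20] → sum 31
[2, 3, 20, 2] → sum 27
[3, 20, 2, 7] → sum 32
Largest of these is 70.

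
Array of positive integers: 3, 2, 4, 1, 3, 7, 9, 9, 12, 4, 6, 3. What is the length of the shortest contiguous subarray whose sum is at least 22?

3

add 3: running sum 3 < 22
add 2: running sum 5 < 22
add 4: running sum 9 < 22
add 1: running sum 10 < 22
add 3: running sum 13 < 22
add 7: running sum 20 < 22
end 6: [4, 1, 3, 7, 9] sum 24, len 5
end 7: [7, 9, 9] sum 25, len 3
end 8: [9, 9, 12] sum 30, len 3
end 9: [9, 12, 4] sum 25, len 3
end 10: [12, 4, 6] sum 22, len 3
end 11: [12, 4, 6, 3] sum 25, len 4
Shortest qualifying length: 3.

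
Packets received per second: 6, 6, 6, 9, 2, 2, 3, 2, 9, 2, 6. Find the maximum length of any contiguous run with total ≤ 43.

9

[6] sum 6 len 1
[6, 6] sum 12 len 2
[6, 6, 6] sum 18 len 3
[6, 6, 6, 9] sum 27 len 4
[6, 6, 6, 9, 2] sum 29 len 5
[6, 6, 6, 9, 2, 2] sum 31 len 6
[6, 6, 6, 9, 2, 2, 3] sum 34 len 7
[6, 6, 6, 9, 2, 2, 3, 2] sum 36 len 8
[6, 6, 9, 2, 2, 3, 2, 9] sum 39 len 8
[6, 6, 9, 2, 2, 3, 2, 9, 2] sum 41 len 9
[6, 9, 2, 2, 3, 2, 9, 2, 6] sum 41 len 9
Longest length seen: 9.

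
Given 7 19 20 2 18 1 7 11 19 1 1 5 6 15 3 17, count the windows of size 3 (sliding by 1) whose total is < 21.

3

[7, 19, 20] → sum 46
[19, 20, 2] → sum 41
[20, 2, 18] → sum 40
[2, 18, 1] → sum 21
[18, 1, 7] → sum 26
[1, 7, 11] → sum 19  < 21 ✓
[7, 11, 19] → sum 37
[11, 19, 1] → sum 31
[19, 1, 1] → sum 21
[1, 1, 5] → sum 7  < 21 ✓
[1, 5, 6] → sum 12  < 21 ✓
[5, 6, 15] → sum 26
[6, 15, 3] → sum 24
[15, 3, 17] → sum 35
3 windows satisfy the condition.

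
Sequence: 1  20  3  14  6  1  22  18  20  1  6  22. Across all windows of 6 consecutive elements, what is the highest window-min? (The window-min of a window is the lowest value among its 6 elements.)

1

1 20 3 14 6 1 → min 1
20 3 14 6 1 22 → min 1
3 14 6 1 22 18 → min 1
14 6 1 22 18 20 → min 1
6 1 22 18 20 1 → min 1
1 22 18 20 1 6 → min 1
22 18 20 1 6 22 → min 1
Highest of these is 1.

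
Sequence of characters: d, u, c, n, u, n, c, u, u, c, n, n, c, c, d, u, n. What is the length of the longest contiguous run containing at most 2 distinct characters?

Extend right; when distinct count exceeds 2, shrink from the left:
[d] 1 distinct, len 1
[d, u] 2 distinct, len 2
[u, c] 2 distinct, len 2
[c, n] 2 distinct, len 2
[n, u] 2 distinct, len 2
[n, u, n] 2 distinct, len 3
[n, c] 2 distinct, len 2
[c, u] 2 distinct, len 2
[c, u, u] 2 distinct, len 3
[c, u, u, c] 2 distinct, len 4
[c, n] 2 distinct, len 2
[c, n, n] 2 distinct, len 3
[c, n, n, c] 2 distinct, len 4
[c, n, n, c, c] 2 distinct, len 5
[c, c, d] 2 distinct, len 3
[d, u] 2 distinct, len 2
[u, n] 2 distinct, len 2
Longest length with ≤2 distinct: 5.

5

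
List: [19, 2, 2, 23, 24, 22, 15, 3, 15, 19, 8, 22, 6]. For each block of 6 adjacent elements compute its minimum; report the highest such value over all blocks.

3

[19, 2, 2, 23, 24, 22] → min 2
[2, 2, 23, 24, 22, 15] → min 2
[2, 23, 24, 22, 15, 3] → min 2
[23, 24, 22, 15, 3, 15] → min 3
[24, 22, 15, 3, 15, 19] → min 3
[22, 15, 3, 15, 19, 8] → min 3
[15, 3, 15, 19, 8, 22] → min 3
[3, 15, 19, 8, 22, 6] → min 3
Highest of these is 3.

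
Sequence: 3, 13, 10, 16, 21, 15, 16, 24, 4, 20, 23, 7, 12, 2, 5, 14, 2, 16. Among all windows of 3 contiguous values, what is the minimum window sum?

[3, 13, 10] → sum 26
[13, 10, 16] → sum 39
[10, 16, 21] → sum 47
[16, 21, 15] → sum 52
[21, 15, 16] → sum 52
[15, 16, 24] → sum 55
[16, 24, 4] → sum 44
[24, 4, 20] → sum 48
[4, 20, 23] → sum 47
[20, 23, 7] → sum 50
[23, 7, 12] → sum 42
[7, 12, 2] → sum 21
[12, 2, 5] → sum 19
[2, 5, 14] → sum 21
[5, 14, 2] → sum 21
[14, 2, 16] → sum 32
Minimum of these is 19.

19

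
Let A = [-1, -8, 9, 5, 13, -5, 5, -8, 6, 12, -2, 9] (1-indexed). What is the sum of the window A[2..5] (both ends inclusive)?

19

Elements at indices 2..5: -8, 9, 5, 13
sum(-8, 9, 5, 13) = 19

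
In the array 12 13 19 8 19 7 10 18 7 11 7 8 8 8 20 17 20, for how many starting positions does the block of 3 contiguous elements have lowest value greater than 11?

2

[12, 13, 19] → min 12  > 11 ✓
[13, 19, 8] → min 8
[19, 8, 19] → min 8
[8, 19, 7] → min 7
[19, 7, 10] → min 7
[7, 10, 18] → min 7
[10, 18, 7] → min 7
[18, 7, 11] → min 7
[7, 11, 7] → min 7
[11, 7, 8] → min 7
[7, 8, 8] → min 7
[8, 8, 8] → min 8
[8, 8, 20] → min 8
[8, 20, 17] → min 8
[20, 17, 20] → min 17  > 11 ✓
2 windows satisfy the condition.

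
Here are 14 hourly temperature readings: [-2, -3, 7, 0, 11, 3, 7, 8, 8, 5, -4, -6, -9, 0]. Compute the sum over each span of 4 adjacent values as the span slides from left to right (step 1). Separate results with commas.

-2 -3 7 0 → sum 2
-3 7 0 11 → sum 15
7 0 11 3 → sum 21
0 11 3 7 → sum 21
11 3 7 8 → sum 29
3 7 8 8 → sum 26
7 8 8 5 → sum 28
8 8 5 -4 → sum 17
8 5 -4 -6 → sum 3
5 -4 -6 -9 → sum -14
-4 -6 -9 0 → sum -19

2, 15, 21, 21, 29, 26, 28, 17, 3, -14, -19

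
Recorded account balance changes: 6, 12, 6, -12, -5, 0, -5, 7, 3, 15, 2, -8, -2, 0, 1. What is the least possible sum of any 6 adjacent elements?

Window sums for each of the 10 positions:
(6, 12, 6, -12, -5, 0) → sum 7
(12, 6, -12, -5, 0, -5) → sum -4
(6, -12, -5, 0, -5, 7) → sum -9
(-12, -5, 0, -5, 7, 3) → sum -12
(-5, 0, -5, 7, 3, 15) → sum 15
(0, -5, 7, 3, 15, 2) → sum 22
(-5, 7, 3, 15, 2, -8) → sum 14
(7, 3, 15, 2, -8, -2) → sum 17
(3, 15, 2, -8, -2, 0) → sum 10
(15, 2, -8, -2, 0, 1) → sum 8
Least of these is -12.

-12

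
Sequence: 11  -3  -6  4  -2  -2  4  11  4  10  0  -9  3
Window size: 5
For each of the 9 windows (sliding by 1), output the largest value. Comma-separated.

(11, -3, -6, 4, -2) → max 11
(-3, -6, 4, -2, -2) → max 4
(-6, 4, -2, -2, 4) → max 4
(4, -2, -2, 4, 11) → max 11
(-2, -2, 4, 11, 4) → max 11
(-2, 4, 11, 4, 10) → max 11
(4, 11, 4, 10, 0) → max 11
(11, 4, 10, 0, -9) → max 11
(4, 10, 0, -9, 3) → max 10

11, 4, 4, 11, 11, 11, 11, 11, 10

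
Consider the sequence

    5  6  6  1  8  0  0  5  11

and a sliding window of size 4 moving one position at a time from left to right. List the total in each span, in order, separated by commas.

Sliding a size-4 window across the 9 values:
(5, 6, 6, 1) → sum 18
(6, 6, 1, 8) → sum 21
(6, 1, 8, 0) → sum 15
(1, 8, 0, 0) → sum 9
(8, 0, 0, 5) → sum 13
(0, 0, 5, 11) → sum 16

18, 21, 15, 9, 13, 16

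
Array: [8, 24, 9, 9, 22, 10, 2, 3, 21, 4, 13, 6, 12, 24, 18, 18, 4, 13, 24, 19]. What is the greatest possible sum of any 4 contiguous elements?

8 24 9 9 → sum 50
24 9 9 22 → sum 64
9 9 22 10 → sum 50
9 22 10 2 → sum 43
22 10 2 3 → sum 37
10 2 3 21 → sum 36
2 3 21 4 → sum 30
3 21 4 13 → sum 41
21 4 13 6 → sum 44
4 13 6 12 → sum 35
13 6 12 24 → sum 55
6 12 24 18 → sum 60
12 24 18 18 → sum 72
24 18 18 4 → sum 64
18 18 4 13 → sum 53
18 4 13 24 → sum 59
4 13 24 19 → sum 60
Greatest of these is 72.

72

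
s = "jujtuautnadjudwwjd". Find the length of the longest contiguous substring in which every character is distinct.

[j] len 1
[j, u] len 2
[u, j] len 2
[u, j, t] len 3
[j, t, u] len 3
[j, t, u, a] len 4
[a, u] len 2
[a, u, t] len 3
[a, u, t, n] len 4
[u, t, n, a] len 4
[u, t, n, a, d] len 5
[u, t, n, a, d, j] len 6
[t, n, a, d, j, u] len 6
[j, u, d] len 3
[j, u, d, w] len 4
[w] len 1
[w, j] len 2
[w, j, d] len 3
Longest all-distinct length: 6.

6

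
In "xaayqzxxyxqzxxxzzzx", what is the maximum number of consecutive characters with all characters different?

[x] len 1
[x, a] len 2
[a] len 1
[a, y] len 2
[a, y, q] len 3
[a, y, q, z] len 4
[a, y, q, z, x] len 5
[x] len 1
[x, y] len 2
[y, x] len 2
[y, x, q] len 3
[y, x, q, z] len 4
[q, z, x] len 3
[x] len 1
[x] len 1
[x, z] len 2
[z] len 1
[z] len 1
[z, x] len 2
Longest all-distinct length: 5.

5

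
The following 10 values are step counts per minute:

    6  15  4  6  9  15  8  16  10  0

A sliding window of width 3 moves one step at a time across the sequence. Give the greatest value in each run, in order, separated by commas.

15, 15, 9, 15, 15, 16, 16, 16

[6, 15, 4] → max 15
[15, 4, 6] → max 15
[4, 6, 9] → max 9
[6, 9, 15] → max 15
[9, 15, 8] → max 15
[15, 8, 16] → max 16
[8, 16, 10] → max 16
[16, 10, 0] → max 16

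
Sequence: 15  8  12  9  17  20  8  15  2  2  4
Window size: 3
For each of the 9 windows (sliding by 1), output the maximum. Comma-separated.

15, 12, 17, 20, 20, 20, 15, 15, 4

(15, 8, 12) → max 15
(8, 12, 9) → max 12
(12, 9, 17) → max 17
(9, 17, 20) → max 20
(17, 20, 8) → max 20
(20, 8, 15) → max 20
(8, 15, 2) → max 15
(15, 2, 2) → max 15
(2, 2, 4) → max 4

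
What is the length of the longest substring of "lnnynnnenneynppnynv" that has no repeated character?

[l] len 1
[l, n] len 2
[n] len 1
[n, y] len 2
[y, n] len 2
[n] len 1
[n] len 1
[n, e] len 2
[e, n] len 2
[n] len 1
[n, e] len 2
[n, e, y] len 3
[e, y, n] len 3
[e, y, n, p] len 4
[p] len 1
[p, n] len 2
[p, n, y] len 3
[y, n] len 2
[y, n, v] len 3
Longest all-distinct length: 4.

4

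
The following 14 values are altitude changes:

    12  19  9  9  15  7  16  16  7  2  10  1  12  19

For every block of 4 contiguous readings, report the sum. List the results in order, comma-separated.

49, 52, 40, 47, 54, 46, 41, 35, 20, 25, 42

Sliding a size-4 window across the 14 values:
12 19 9 9 → sum 49
19 9 9 15 → sum 52
9 9 15 7 → sum 40
9 15 7 16 → sum 47
15 7 16 16 → sum 54
7 16 16 7 → sum 46
16 16 7 2 → sum 41
16 7 2 10 → sum 35
7 2 10 1 → sum 20
2 10 1 12 → sum 25
10 1 12 19 → sum 42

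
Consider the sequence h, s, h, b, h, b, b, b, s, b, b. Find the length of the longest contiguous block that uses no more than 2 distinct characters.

6

Extend right; when distinct count exceeds 2, shrink from the left:
[h] 1 distinct, len 1
[h, s] 2 distinct, len 2
[h, s, h] 2 distinct, len 3
[h, b] 2 distinct, len 2
[h, b, h] 2 distinct, len 3
[h, b, h, b] 2 distinct, len 4
[h, b, h, b, b] 2 distinct, len 5
[h, b, h, b, b, b] 2 distinct, len 6
[b, b, b, s] 2 distinct, len 4
[b, b, b, s, b] 2 distinct, len 5
[b, b, b, s, b, b] 2 distinct, len 6
Longest length with ≤2 distinct: 6.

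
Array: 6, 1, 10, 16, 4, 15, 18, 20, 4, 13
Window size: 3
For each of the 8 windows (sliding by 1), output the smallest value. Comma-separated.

1, 1, 4, 4, 4, 15, 4, 4

[6, 1, 10] → min 1
[1, 10, 16] → min 1
[10, 16, 4] → min 4
[16, 4, 15] → min 4
[4, 15, 18] → min 4
[15, 18, 20] → min 15
[18, 20, 4] → min 4
[20, 4, 13] → min 4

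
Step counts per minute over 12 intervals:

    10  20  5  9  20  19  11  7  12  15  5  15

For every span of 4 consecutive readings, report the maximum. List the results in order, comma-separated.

20, 20, 20, 20, 20, 19, 15, 15, 15

Sliding a size-4 window across the 12 values:
(10, 20, 5, 9) → max 20
(20, 5, 9, 20) → max 20
(5, 9, 20, 19) → max 20
(9, 20, 19, 11) → max 20
(20, 19, 11, 7) → max 20
(19, 11, 7, 12) → max 19
(11, 7, 12, 15) → max 15
(7, 12, 15, 5) → max 15
(12, 15, 5, 15) → max 15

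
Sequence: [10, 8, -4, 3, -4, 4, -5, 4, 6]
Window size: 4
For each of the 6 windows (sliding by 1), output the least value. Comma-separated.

-4, -4, -4, -5, -5, -5

[10, 8, -4, 3] → min -4
[8, -4, 3, -4] → min -4
[-4, 3, -4, 4] → min -4
[3, -4, 4, -5] → min -5
[-4, 4, -5, 4] → min -5
[4, -5, 4, 6] → min -5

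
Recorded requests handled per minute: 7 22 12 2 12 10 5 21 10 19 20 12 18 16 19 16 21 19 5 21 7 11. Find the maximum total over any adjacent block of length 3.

(7, 22, 12) → sum 41
(22, 12, 2) → sum 36
(12, 2, 12) → sum 26
(2, 12, 10) → sum 24
(12, 10, 5) → sum 27
(10, 5, 21) → sum 36
(5, 21, 10) → sum 36
(21, 10, 19) → sum 50
(10, 19, 20) → sum 49
(19, 20, 12) → sum 51
(20, 12, 18) → sum 50
(12, 18, 16) → sum 46
(18, 16, 19) → sum 53
(16, 19, 16) → sum 51
(19, 16, 21) → sum 56
(16, 21, 19) → sum 56
(21, 19, 5) → sum 45
(19, 5, 21) → sum 45
(5, 21, 7) → sum 33
(21, 7, 11) → sum 39
Maximum of these is 56.

56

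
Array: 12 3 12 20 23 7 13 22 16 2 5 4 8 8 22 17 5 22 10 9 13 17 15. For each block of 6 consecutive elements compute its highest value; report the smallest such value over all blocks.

(12, 3, 12, 20, 23, 7) → max 23
(3, 12, 20, 23, 7, 13) → max 23
(12, 20, 23, 7, 13, 22) → max 23
(20, 23, 7, 13, 22, 16) → max 23
(23, 7, 13, 22, 16, 2) → max 23
(7, 13, 22, 16, 2, 5) → max 22
(13, 22, 16, 2, 5, 4) → max 22
(22, 16, 2, 5, 4, 8) → max 22
(16, 2, 5, 4, 8, 8) → max 16
(2, 5, 4, 8, 8, 22) → max 22
(5, 4, 8, 8, 22, 17) → max 22
(4, 8, 8, 22, 17, 5) → max 22
(8, 8, 22, 17, 5, 22) → max 22
(8, 22, 17, 5, 22, 10) → max 22
(22, 17, 5, 22, 10, 9) → max 22
(17, 5, 22, 10, 9, 13) → max 22
(5, 22, 10, 9, 13, 17) → max 22
(22, 10, 9, 13, 17, 15) → max 22
Smallest of these is 16.

16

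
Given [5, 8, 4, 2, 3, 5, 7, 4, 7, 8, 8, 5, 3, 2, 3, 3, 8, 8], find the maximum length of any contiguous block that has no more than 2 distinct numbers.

[5] 1 distinct, len 1
[5, 8] 2 distinct, len 2
[8, 4] 2 distinct, len 2
[4, 2] 2 distinct, len 2
[2, 3] 2 distinct, len 2
[3, 5] 2 distinct, len 2
[5, 7] 2 distinct, len 2
[7, 4] 2 distinct, len 2
[7, 4, 7] 2 distinct, len 3
[7, 8] 2 distinct, len 2
[7, 8, 8] 2 distinct, len 3
[8, 8, 5] 2 distinct, len 3
[5, 3] 2 distinct, len 2
[3, 2] 2 distinct, len 2
[3, 2, 3] 2 distinct, len 3
[3, 2, 3, 3] 2 distinct, len 4
[3, 3, 8] 2 distinct, len 3
[3, 3, 8, 8] 2 distinct, len 4
Longest length with ≤2 distinct: 4.

4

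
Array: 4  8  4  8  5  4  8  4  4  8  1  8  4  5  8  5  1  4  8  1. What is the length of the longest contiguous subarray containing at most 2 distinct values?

5

add 4: window [4] (1 distinct), len 1
add 8: window [4, 8] (2 distinct), len 2
add 4: window [4, 8, 4] (2 distinct), len 3
add 8: window [4, 8, 4, 8] (2 distinct), len 4
add 5: window [8, 5] (2 distinct), len 2
add 4: window [5, 4] (2 distinct), len 2
add 8: window [4, 8] (2 distinct), len 2
add 4: window [4, 8, 4] (2 distinct), len 3
add 4: window [4, 8, 4, 4] (2 distinct), len 4
add 8: window [4, 8, 4, 4, 8] (2 distinct), len 5
add 1: window [8, 1] (2 distinct), len 2
add 8: window [8, 1, 8] (2 distinct), len 3
add 4: window [8, 4] (2 distinct), len 2
add 5: window [4, 5] (2 distinct), len 2
add 8: window [5, 8] (2 distinct), len 2
add 5: window [5, 8, 5] (2 distinct), len 3
add 1: window [5, 1] (2 distinct), len 2
add 4: window [1, 4] (2 distinct), len 2
add 8: window [4, 8] (2 distinct), len 2
add 1: window [8, 1] (2 distinct), len 2
Longest length with ≤2 distinct: 5.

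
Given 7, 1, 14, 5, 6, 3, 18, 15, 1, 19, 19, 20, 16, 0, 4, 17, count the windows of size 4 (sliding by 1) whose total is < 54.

9

[7, 1, 14, 5] → sum 27  < 54 ✓
[1, 14, 5, 6] → sum 26  < 54 ✓
[14, 5, 6, 3] → sum 28  < 54 ✓
[5, 6, 3, 18] → sum 32  < 54 ✓
[6, 3, 18, 15] → sum 42  < 54 ✓
[3, 18, 15, 1] → sum 37  < 54 ✓
[18, 15, 1, 19] → sum 53  < 54 ✓
[15, 1, 19, 19] → sum 54
[1, 19, 19, 20] → sum 59
[19, 19, 20, 16] → sum 74
[19, 20, 16, 0] → sum 55
[20, 16, 0, 4] → sum 40  < 54 ✓
[16, 0, 4, 17] → sum 37  < 54 ✓
9 windows satisfy the condition.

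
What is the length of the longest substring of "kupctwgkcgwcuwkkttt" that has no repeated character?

add k: [k] len 1
add u: [k, u] len 2
add p: [k, u, p] len 3
add c: [k, u, p, c] len 4
add t: [k, u, p, c, t] len 5
add w: [k, u, p, c, t, w] len 6
add g: [k, u, p, c, t, w, g] len 7
add k (repeat k, move left end past it): [u, p, c, t, w, g, k] len 7
add c (repeat c, move left end past it): [t, w, g, k, c] len 5
add g (repeat g, move left end past it): [k, c, g] len 3
add w: [k, c, g, w] len 4
add c (repeat c, move left end past it): [g, w, c] len 3
add u: [g, w, c, u] len 4
add w (repeat w, move left end past it): [c, u, w] len 3
add k: [c, u, w, k] len 4
add k (repeat k, move left end past it): [k] len 1
add t: [k, t] len 2
add t (repeat t, move left end past it): [t] len 1
add t (repeat t, move left end past it): [t] len 1
Longest all-distinct length: 7.

7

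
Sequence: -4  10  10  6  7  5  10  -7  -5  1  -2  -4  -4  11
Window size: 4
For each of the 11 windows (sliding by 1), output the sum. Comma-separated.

(-4, 10, 10, 6) → sum 22
(10, 10, 6, 7) → sum 33
(10, 6, 7, 5) → sum 28
(6, 7, 5, 10) → sum 28
(7, 5, 10, -7) → sum 15
(5, 10, -7, -5) → sum 3
(10, -7, -5, 1) → sum -1
(-7, -5, 1, -2) → sum -13
(-5, 1, -2, -4) → sum -10
(1, -2, -4, -4) → sum -9
(-2, -4, -4, 11) → sum 1

22, 33, 28, 28, 15, 3, -1, -13, -10, -9, 1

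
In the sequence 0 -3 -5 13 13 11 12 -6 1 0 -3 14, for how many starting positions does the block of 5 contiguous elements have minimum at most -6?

[0, -3, -5, 13, 13] → min -5
[-3, -5, 13, 13, 11] → min -5
[-5, 13, 13, 11, 12] → min -5
[13, 13, 11, 12, -6] → min -6  ≤ -6 ✓
[13, 11, 12, -6, 1] → min -6  ≤ -6 ✓
[11, 12, -6, 1, 0] → min -6  ≤ -6 ✓
[12, -6, 1, 0, -3] → min -6  ≤ -6 ✓
[-6, 1, 0, -3, 14] → min -6  ≤ -6 ✓
5 windows satisfy the condition.

5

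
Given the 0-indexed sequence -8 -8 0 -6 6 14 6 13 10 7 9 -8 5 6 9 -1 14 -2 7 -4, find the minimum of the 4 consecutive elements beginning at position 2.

Elements at indices 2..5: 0, -6, 6, 14
min(0, -6, 6, 14) = -6

-6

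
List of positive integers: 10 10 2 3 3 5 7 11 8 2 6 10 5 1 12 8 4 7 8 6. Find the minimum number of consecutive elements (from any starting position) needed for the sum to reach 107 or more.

17

add 10: running sum 10 < 107
add 10: running sum 20 < 107
add 2: running sum 22 < 107
add 3: running sum 25 < 107
add 3: running sum 28 < 107
add 5: running sum 33 < 107
add 7: running sum 40 < 107
add 11: running sum 51 < 107
add 8: running sum 59 < 107
add 2: running sum 61 < 107
add 6: running sum 67 < 107
add 10: running sum 77 < 107
add 5: running sum 82 < 107
add 1: running sum 83 < 107
add 12: running sum 95 < 107
add 8: running sum 103 < 107
end 16: [10, 10, 2, 3, 3, 5, 7, 11, 8, 2, 6, 10, 5, 1, 12, 8, 4] sum 107, len 17
end 17: [10, 10, 2, 3, 3, 5, 7, 11, 8, 2, 6, 10, 5, 1, 12, 8, 4, 7] sum 114, len 18
end 18: [10, 2, 3, 3, 5, 7, 11, 8, 2, 6, 10, 5, 1, 12, 8, 4, 7, 8] sum 112, len 18
end 19: [2, 3, 3, 5, 7, 11, 8, 2, 6, 10, 5, 1, 12, 8, 4, 7, 8, 6] sum 108, len 18
Shortest qualifying length: 17.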